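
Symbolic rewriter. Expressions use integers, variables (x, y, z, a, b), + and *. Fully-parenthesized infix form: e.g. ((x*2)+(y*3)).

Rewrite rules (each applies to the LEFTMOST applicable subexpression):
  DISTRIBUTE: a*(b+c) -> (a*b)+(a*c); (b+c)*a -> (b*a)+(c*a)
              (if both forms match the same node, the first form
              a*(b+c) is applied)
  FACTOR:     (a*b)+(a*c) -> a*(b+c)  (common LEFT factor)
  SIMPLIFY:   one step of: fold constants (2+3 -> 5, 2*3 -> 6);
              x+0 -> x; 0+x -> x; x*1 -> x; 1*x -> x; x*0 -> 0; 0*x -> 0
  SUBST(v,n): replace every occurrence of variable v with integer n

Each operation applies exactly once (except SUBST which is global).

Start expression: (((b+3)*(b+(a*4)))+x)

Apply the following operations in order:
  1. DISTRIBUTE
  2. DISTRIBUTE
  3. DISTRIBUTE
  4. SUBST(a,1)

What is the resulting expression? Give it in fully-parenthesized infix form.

Start: (((b+3)*(b+(a*4)))+x)
Apply DISTRIBUTE at L (target: ((b+3)*(b+(a*4)))): (((b+3)*(b+(a*4)))+x) -> ((((b+3)*b)+((b+3)*(a*4)))+x)
Apply DISTRIBUTE at LL (target: ((b+3)*b)): ((((b+3)*b)+((b+3)*(a*4)))+x) -> ((((b*b)+(3*b))+((b+3)*(a*4)))+x)
Apply DISTRIBUTE at LR (target: ((b+3)*(a*4))): ((((b*b)+(3*b))+((b+3)*(a*4)))+x) -> ((((b*b)+(3*b))+((b*(a*4))+(3*(a*4))))+x)
Apply SUBST(a,1): ((((b*b)+(3*b))+((b*(a*4))+(3*(a*4))))+x) -> ((((b*b)+(3*b))+((b*(1*4))+(3*(1*4))))+x)

Answer: ((((b*b)+(3*b))+((b*(1*4))+(3*(1*4))))+x)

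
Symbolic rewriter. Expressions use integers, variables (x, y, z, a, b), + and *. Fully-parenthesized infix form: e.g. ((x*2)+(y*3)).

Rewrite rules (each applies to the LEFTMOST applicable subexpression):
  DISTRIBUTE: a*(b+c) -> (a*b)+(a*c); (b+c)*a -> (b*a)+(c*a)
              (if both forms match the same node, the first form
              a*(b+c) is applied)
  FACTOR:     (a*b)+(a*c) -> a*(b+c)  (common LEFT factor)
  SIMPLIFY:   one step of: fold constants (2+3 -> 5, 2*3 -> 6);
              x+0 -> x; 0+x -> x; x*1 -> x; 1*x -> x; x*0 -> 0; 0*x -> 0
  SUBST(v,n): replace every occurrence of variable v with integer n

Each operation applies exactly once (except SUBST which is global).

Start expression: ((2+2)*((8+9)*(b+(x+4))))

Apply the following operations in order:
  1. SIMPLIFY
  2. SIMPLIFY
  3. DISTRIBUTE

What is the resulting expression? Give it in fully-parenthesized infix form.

Answer: (4*((17*b)+(17*(x+4))))

Derivation:
Start: ((2+2)*((8+9)*(b+(x+4))))
Apply SIMPLIFY at L (target: (2+2)): ((2+2)*((8+9)*(b+(x+4)))) -> (4*((8+9)*(b+(x+4))))
Apply SIMPLIFY at RL (target: (8+9)): (4*((8+9)*(b+(x+4)))) -> (4*(17*(b+(x+4))))
Apply DISTRIBUTE at R (target: (17*(b+(x+4)))): (4*(17*(b+(x+4)))) -> (4*((17*b)+(17*(x+4))))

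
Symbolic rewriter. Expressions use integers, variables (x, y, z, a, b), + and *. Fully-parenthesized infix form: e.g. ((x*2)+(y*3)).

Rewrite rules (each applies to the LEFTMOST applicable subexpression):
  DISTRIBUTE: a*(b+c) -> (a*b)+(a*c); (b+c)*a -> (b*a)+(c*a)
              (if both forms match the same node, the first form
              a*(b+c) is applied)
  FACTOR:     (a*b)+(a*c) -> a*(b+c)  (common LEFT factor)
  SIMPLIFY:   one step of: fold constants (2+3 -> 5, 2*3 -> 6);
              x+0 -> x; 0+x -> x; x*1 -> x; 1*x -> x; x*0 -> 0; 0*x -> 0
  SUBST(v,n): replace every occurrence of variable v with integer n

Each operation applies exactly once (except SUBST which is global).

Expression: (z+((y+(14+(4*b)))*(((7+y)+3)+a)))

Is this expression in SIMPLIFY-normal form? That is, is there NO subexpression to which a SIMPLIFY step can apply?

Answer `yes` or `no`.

Answer: yes

Derivation:
Expression: (z+((y+(14+(4*b)))*(((7+y)+3)+a)))
Scanning for simplifiable subexpressions (pre-order)...
  at root: (z+((y+(14+(4*b)))*(((7+y)+3)+a))) (not simplifiable)
  at R: ((y+(14+(4*b)))*(((7+y)+3)+a)) (not simplifiable)
  at RL: (y+(14+(4*b))) (not simplifiable)
  at RLR: (14+(4*b)) (not simplifiable)
  at RLRR: (4*b) (not simplifiable)
  at RR: (((7+y)+3)+a) (not simplifiable)
  at RRL: ((7+y)+3) (not simplifiable)
  at RRLL: (7+y) (not simplifiable)
Result: no simplifiable subexpression found -> normal form.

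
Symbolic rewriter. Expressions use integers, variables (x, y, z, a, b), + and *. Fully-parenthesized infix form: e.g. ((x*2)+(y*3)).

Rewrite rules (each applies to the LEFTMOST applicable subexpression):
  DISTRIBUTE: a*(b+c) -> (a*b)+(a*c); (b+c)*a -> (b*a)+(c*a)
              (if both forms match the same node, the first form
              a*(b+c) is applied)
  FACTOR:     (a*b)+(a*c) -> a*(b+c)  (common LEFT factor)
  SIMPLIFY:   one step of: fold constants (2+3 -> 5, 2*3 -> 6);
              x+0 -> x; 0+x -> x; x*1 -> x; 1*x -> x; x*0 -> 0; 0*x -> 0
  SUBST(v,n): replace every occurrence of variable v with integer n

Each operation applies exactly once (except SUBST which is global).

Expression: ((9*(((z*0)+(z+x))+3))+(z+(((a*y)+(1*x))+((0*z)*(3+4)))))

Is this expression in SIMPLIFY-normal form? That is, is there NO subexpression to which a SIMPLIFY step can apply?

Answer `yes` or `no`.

Answer: no

Derivation:
Expression: ((9*(((z*0)+(z+x))+3))+(z+(((a*y)+(1*x))+((0*z)*(3+4)))))
Scanning for simplifiable subexpressions (pre-order)...
  at root: ((9*(((z*0)+(z+x))+3))+(z+(((a*y)+(1*x))+((0*z)*(3+4))))) (not simplifiable)
  at L: (9*(((z*0)+(z+x))+3)) (not simplifiable)
  at LR: (((z*0)+(z+x))+3) (not simplifiable)
  at LRL: ((z*0)+(z+x)) (not simplifiable)
  at LRLL: (z*0) (SIMPLIFIABLE)
  at LRLR: (z+x) (not simplifiable)
  at R: (z+(((a*y)+(1*x))+((0*z)*(3+4)))) (not simplifiable)
  at RR: (((a*y)+(1*x))+((0*z)*(3+4))) (not simplifiable)
  at RRL: ((a*y)+(1*x)) (not simplifiable)
  at RRLL: (a*y) (not simplifiable)
  at RRLR: (1*x) (SIMPLIFIABLE)
  at RRR: ((0*z)*(3+4)) (not simplifiable)
  at RRRL: (0*z) (SIMPLIFIABLE)
  at RRRR: (3+4) (SIMPLIFIABLE)
Found simplifiable subexpr at path LRLL: (z*0)
One SIMPLIFY step would give: ((9*((0+(z+x))+3))+(z+(((a*y)+(1*x))+((0*z)*(3+4)))))
-> NOT in normal form.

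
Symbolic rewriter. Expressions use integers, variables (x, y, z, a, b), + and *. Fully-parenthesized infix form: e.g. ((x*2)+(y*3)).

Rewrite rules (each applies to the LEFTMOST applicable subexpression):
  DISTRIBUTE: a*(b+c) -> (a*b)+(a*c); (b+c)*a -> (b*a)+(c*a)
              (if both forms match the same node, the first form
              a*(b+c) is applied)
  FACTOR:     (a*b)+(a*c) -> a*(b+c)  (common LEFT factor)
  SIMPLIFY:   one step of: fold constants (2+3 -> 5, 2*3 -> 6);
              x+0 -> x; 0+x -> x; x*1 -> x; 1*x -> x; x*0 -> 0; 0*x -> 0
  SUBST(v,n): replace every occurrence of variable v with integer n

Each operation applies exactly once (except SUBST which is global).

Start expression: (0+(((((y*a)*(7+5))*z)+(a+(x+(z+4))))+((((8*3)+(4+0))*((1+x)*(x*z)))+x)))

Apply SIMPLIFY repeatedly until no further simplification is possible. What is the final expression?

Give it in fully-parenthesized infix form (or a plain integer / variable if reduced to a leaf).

Answer: (((((y*a)*12)*z)+(a+(x+(z+4))))+((28*((1+x)*(x*z)))+x))

Derivation:
Start: (0+(((((y*a)*(7+5))*z)+(a+(x+(z+4))))+((((8*3)+(4+0))*((1+x)*(x*z)))+x)))
Step 1: at root: (0+(((((y*a)*(7+5))*z)+(a+(x+(z+4))))+((((8*3)+(4+0))*((1+x)*(x*z)))+x))) -> (((((y*a)*(7+5))*z)+(a+(x+(z+4))))+((((8*3)+(4+0))*((1+x)*(x*z)))+x)); overall: (0+(((((y*a)*(7+5))*z)+(a+(x+(z+4))))+((((8*3)+(4+0))*((1+x)*(x*z)))+x))) -> (((((y*a)*(7+5))*z)+(a+(x+(z+4))))+((((8*3)+(4+0))*((1+x)*(x*z)))+x))
Step 2: at LLLR: (7+5) -> 12; overall: (((((y*a)*(7+5))*z)+(a+(x+(z+4))))+((((8*3)+(4+0))*((1+x)*(x*z)))+x)) -> (((((y*a)*12)*z)+(a+(x+(z+4))))+((((8*3)+(4+0))*((1+x)*(x*z)))+x))
Step 3: at RLLL: (8*3) -> 24; overall: (((((y*a)*12)*z)+(a+(x+(z+4))))+((((8*3)+(4+0))*((1+x)*(x*z)))+x)) -> (((((y*a)*12)*z)+(a+(x+(z+4))))+(((24+(4+0))*((1+x)*(x*z)))+x))
Step 4: at RLLR: (4+0) -> 4; overall: (((((y*a)*12)*z)+(a+(x+(z+4))))+(((24+(4+0))*((1+x)*(x*z)))+x)) -> (((((y*a)*12)*z)+(a+(x+(z+4))))+(((24+4)*((1+x)*(x*z)))+x))
Step 5: at RLL: (24+4) -> 28; overall: (((((y*a)*12)*z)+(a+(x+(z+4))))+(((24+4)*((1+x)*(x*z)))+x)) -> (((((y*a)*12)*z)+(a+(x+(z+4))))+((28*((1+x)*(x*z)))+x))
Fixed point: (((((y*a)*12)*z)+(a+(x+(z+4))))+((28*((1+x)*(x*z)))+x))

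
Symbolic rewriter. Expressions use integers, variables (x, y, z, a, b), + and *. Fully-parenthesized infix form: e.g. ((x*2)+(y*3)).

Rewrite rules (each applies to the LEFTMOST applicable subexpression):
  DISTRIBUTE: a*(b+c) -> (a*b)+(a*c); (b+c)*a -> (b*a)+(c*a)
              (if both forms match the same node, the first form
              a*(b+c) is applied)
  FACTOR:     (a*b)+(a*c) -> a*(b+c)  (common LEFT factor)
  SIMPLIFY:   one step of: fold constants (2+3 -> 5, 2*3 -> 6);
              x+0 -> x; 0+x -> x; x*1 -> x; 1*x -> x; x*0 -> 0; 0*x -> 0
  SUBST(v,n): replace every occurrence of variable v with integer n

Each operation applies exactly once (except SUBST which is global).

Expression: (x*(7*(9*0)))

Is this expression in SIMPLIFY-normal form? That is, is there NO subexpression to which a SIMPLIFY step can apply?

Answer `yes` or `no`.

Answer: no

Derivation:
Expression: (x*(7*(9*0)))
Scanning for simplifiable subexpressions (pre-order)...
  at root: (x*(7*(9*0))) (not simplifiable)
  at R: (7*(9*0)) (not simplifiable)
  at RR: (9*0) (SIMPLIFIABLE)
Found simplifiable subexpr at path RR: (9*0)
One SIMPLIFY step would give: (x*(7*0))
-> NOT in normal form.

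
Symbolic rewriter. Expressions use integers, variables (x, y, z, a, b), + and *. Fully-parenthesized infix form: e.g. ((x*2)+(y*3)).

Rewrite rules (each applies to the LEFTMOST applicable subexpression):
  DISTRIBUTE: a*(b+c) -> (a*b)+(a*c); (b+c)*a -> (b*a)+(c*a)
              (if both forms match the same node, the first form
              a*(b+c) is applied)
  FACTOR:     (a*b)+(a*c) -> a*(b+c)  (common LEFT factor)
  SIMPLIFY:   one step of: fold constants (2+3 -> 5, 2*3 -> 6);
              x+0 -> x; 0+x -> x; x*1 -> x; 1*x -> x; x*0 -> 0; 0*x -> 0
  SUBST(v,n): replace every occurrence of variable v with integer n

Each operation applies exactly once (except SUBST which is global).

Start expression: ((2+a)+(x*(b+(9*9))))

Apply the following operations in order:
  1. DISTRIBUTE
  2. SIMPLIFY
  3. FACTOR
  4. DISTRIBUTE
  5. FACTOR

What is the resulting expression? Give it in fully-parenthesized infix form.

Answer: ((2+a)+(x*(b+81)))

Derivation:
Start: ((2+a)+(x*(b+(9*9))))
Apply DISTRIBUTE at R (target: (x*(b+(9*9)))): ((2+a)+(x*(b+(9*9)))) -> ((2+a)+((x*b)+(x*(9*9))))
Apply SIMPLIFY at RRR (target: (9*9)): ((2+a)+((x*b)+(x*(9*9)))) -> ((2+a)+((x*b)+(x*81)))
Apply FACTOR at R (target: ((x*b)+(x*81))): ((2+a)+((x*b)+(x*81))) -> ((2+a)+(x*(b+81)))
Apply DISTRIBUTE at R (target: (x*(b+81))): ((2+a)+(x*(b+81))) -> ((2+a)+((x*b)+(x*81)))
Apply FACTOR at R (target: ((x*b)+(x*81))): ((2+a)+((x*b)+(x*81))) -> ((2+a)+(x*(b+81)))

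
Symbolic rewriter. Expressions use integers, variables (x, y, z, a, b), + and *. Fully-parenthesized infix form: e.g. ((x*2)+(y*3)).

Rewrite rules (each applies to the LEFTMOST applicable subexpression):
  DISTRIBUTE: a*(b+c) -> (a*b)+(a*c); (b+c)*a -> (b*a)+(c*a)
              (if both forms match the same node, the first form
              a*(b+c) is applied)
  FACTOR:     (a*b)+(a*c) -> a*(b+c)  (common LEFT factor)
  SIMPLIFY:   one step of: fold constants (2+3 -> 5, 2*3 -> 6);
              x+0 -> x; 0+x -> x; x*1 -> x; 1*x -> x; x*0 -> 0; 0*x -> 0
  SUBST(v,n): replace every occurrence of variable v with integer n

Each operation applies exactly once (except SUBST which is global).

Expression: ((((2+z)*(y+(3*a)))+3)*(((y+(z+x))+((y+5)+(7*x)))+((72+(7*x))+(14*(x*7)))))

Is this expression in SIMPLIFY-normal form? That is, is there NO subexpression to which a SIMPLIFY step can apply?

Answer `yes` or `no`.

Answer: yes

Derivation:
Expression: ((((2+z)*(y+(3*a)))+3)*(((y+(z+x))+((y+5)+(7*x)))+((72+(7*x))+(14*(x*7)))))
Scanning for simplifiable subexpressions (pre-order)...
  at root: ((((2+z)*(y+(3*a)))+3)*(((y+(z+x))+((y+5)+(7*x)))+((72+(7*x))+(14*(x*7))))) (not simplifiable)
  at L: (((2+z)*(y+(3*a)))+3) (not simplifiable)
  at LL: ((2+z)*(y+(3*a))) (not simplifiable)
  at LLL: (2+z) (not simplifiable)
  at LLR: (y+(3*a)) (not simplifiable)
  at LLRR: (3*a) (not simplifiable)
  at R: (((y+(z+x))+((y+5)+(7*x)))+((72+(7*x))+(14*(x*7)))) (not simplifiable)
  at RL: ((y+(z+x))+((y+5)+(7*x))) (not simplifiable)
  at RLL: (y+(z+x)) (not simplifiable)
  at RLLR: (z+x) (not simplifiable)
  at RLR: ((y+5)+(7*x)) (not simplifiable)
  at RLRL: (y+5) (not simplifiable)
  at RLRR: (7*x) (not simplifiable)
  at RR: ((72+(7*x))+(14*(x*7))) (not simplifiable)
  at RRL: (72+(7*x)) (not simplifiable)
  at RRLR: (7*x) (not simplifiable)
  at RRR: (14*(x*7)) (not simplifiable)
  at RRRR: (x*7) (not simplifiable)
Result: no simplifiable subexpression found -> normal form.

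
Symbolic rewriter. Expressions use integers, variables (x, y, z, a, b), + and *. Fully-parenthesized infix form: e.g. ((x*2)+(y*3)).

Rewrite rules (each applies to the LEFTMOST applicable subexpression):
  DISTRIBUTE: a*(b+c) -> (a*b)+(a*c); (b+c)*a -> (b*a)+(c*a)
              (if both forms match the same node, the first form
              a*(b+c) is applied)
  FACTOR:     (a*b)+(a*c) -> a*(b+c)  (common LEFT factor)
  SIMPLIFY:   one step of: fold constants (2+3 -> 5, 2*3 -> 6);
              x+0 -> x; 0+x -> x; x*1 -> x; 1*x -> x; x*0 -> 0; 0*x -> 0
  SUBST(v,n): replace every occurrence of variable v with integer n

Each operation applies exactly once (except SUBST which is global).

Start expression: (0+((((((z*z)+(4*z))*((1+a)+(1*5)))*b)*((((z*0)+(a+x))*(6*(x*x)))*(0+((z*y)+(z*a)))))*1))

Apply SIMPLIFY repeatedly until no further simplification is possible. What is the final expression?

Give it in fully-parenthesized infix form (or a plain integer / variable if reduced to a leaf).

Answer: (((((z*z)+(4*z))*((1+a)+5))*b)*(((a+x)*(6*(x*x)))*((z*y)+(z*a))))

Derivation:
Start: (0+((((((z*z)+(4*z))*((1+a)+(1*5)))*b)*((((z*0)+(a+x))*(6*(x*x)))*(0+((z*y)+(z*a)))))*1))
Step 1: at root: (0+((((((z*z)+(4*z))*((1+a)+(1*5)))*b)*((((z*0)+(a+x))*(6*(x*x)))*(0+((z*y)+(z*a)))))*1)) -> ((((((z*z)+(4*z))*((1+a)+(1*5)))*b)*((((z*0)+(a+x))*(6*(x*x)))*(0+((z*y)+(z*a)))))*1); overall: (0+((((((z*z)+(4*z))*((1+a)+(1*5)))*b)*((((z*0)+(a+x))*(6*(x*x)))*(0+((z*y)+(z*a)))))*1)) -> ((((((z*z)+(4*z))*((1+a)+(1*5)))*b)*((((z*0)+(a+x))*(6*(x*x)))*(0+((z*y)+(z*a)))))*1)
Step 2: at root: ((((((z*z)+(4*z))*((1+a)+(1*5)))*b)*((((z*0)+(a+x))*(6*(x*x)))*(0+((z*y)+(z*a)))))*1) -> (((((z*z)+(4*z))*((1+a)+(1*5)))*b)*((((z*0)+(a+x))*(6*(x*x)))*(0+((z*y)+(z*a))))); overall: ((((((z*z)+(4*z))*((1+a)+(1*5)))*b)*((((z*0)+(a+x))*(6*(x*x)))*(0+((z*y)+(z*a)))))*1) -> (((((z*z)+(4*z))*((1+a)+(1*5)))*b)*((((z*0)+(a+x))*(6*(x*x)))*(0+((z*y)+(z*a)))))
Step 3: at LLRR: (1*5) -> 5; overall: (((((z*z)+(4*z))*((1+a)+(1*5)))*b)*((((z*0)+(a+x))*(6*(x*x)))*(0+((z*y)+(z*a))))) -> (((((z*z)+(4*z))*((1+a)+5))*b)*((((z*0)+(a+x))*(6*(x*x)))*(0+((z*y)+(z*a)))))
Step 4: at RLLL: (z*0) -> 0; overall: (((((z*z)+(4*z))*((1+a)+5))*b)*((((z*0)+(a+x))*(6*(x*x)))*(0+((z*y)+(z*a))))) -> (((((z*z)+(4*z))*((1+a)+5))*b)*(((0+(a+x))*(6*(x*x)))*(0+((z*y)+(z*a)))))
Step 5: at RLL: (0+(a+x)) -> (a+x); overall: (((((z*z)+(4*z))*((1+a)+5))*b)*(((0+(a+x))*(6*(x*x)))*(0+((z*y)+(z*a))))) -> (((((z*z)+(4*z))*((1+a)+5))*b)*(((a+x)*(6*(x*x)))*(0+((z*y)+(z*a)))))
Step 6: at RR: (0+((z*y)+(z*a))) -> ((z*y)+(z*a)); overall: (((((z*z)+(4*z))*((1+a)+5))*b)*(((a+x)*(6*(x*x)))*(0+((z*y)+(z*a))))) -> (((((z*z)+(4*z))*((1+a)+5))*b)*(((a+x)*(6*(x*x)))*((z*y)+(z*a))))
Fixed point: (((((z*z)+(4*z))*((1+a)+5))*b)*(((a+x)*(6*(x*x)))*((z*y)+(z*a))))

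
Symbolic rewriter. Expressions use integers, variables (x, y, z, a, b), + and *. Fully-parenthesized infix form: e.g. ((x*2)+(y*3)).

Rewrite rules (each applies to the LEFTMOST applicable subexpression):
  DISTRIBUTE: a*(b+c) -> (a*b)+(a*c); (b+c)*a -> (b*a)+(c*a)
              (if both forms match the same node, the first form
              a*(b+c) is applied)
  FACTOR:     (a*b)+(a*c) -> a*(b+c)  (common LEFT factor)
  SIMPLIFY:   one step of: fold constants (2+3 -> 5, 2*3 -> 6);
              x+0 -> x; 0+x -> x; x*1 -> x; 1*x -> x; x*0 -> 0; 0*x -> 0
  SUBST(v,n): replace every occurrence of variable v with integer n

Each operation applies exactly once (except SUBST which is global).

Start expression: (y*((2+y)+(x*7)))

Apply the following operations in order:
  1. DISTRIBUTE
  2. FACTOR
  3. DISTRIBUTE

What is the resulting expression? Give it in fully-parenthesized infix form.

Answer: ((y*(2+y))+(y*(x*7)))

Derivation:
Start: (y*((2+y)+(x*7)))
Apply DISTRIBUTE at root (target: (y*((2+y)+(x*7)))): (y*((2+y)+(x*7))) -> ((y*(2+y))+(y*(x*7)))
Apply FACTOR at root (target: ((y*(2+y))+(y*(x*7)))): ((y*(2+y))+(y*(x*7))) -> (y*((2+y)+(x*7)))
Apply DISTRIBUTE at root (target: (y*((2+y)+(x*7)))): (y*((2+y)+(x*7))) -> ((y*(2+y))+(y*(x*7)))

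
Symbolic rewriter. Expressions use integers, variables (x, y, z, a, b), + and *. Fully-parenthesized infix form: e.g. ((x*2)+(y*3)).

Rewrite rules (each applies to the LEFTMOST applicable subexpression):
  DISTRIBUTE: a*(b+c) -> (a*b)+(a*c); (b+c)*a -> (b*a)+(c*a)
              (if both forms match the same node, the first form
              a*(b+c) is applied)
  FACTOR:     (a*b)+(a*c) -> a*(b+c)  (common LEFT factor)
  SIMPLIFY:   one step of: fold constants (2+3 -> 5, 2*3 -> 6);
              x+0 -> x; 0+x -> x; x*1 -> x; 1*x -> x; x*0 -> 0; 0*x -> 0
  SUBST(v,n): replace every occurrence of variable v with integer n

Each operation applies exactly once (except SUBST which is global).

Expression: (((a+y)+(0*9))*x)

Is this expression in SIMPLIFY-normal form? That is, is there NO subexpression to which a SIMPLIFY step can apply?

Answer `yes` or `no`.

Expression: (((a+y)+(0*9))*x)
Scanning for simplifiable subexpressions (pre-order)...
  at root: (((a+y)+(0*9))*x) (not simplifiable)
  at L: ((a+y)+(0*9)) (not simplifiable)
  at LL: (a+y) (not simplifiable)
  at LR: (0*9) (SIMPLIFIABLE)
Found simplifiable subexpr at path LR: (0*9)
One SIMPLIFY step would give: (((a+y)+0)*x)
-> NOT in normal form.

Answer: no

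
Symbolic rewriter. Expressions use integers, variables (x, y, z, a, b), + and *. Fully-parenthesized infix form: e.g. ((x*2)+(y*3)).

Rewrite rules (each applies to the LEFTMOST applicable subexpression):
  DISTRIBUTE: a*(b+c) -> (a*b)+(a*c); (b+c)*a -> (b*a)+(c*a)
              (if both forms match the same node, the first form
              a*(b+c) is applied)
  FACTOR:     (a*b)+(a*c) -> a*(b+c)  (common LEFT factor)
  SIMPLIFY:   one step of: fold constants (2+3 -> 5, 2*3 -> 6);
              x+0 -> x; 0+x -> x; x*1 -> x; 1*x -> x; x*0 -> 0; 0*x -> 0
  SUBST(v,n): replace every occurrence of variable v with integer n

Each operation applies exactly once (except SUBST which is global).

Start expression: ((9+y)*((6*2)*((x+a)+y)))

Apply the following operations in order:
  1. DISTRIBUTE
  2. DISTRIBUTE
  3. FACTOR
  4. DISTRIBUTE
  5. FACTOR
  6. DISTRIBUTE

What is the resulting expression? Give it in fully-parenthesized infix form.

Start: ((9+y)*((6*2)*((x+a)+y)))
Apply DISTRIBUTE at root (target: ((9+y)*((6*2)*((x+a)+y)))): ((9+y)*((6*2)*((x+a)+y))) -> ((9*((6*2)*((x+a)+y)))+(y*((6*2)*((x+a)+y))))
Apply DISTRIBUTE at LR (target: ((6*2)*((x+a)+y))): ((9*((6*2)*((x+a)+y)))+(y*((6*2)*((x+a)+y)))) -> ((9*(((6*2)*(x+a))+((6*2)*y)))+(y*((6*2)*((x+a)+y))))
Apply FACTOR at LR (target: (((6*2)*(x+a))+((6*2)*y))): ((9*(((6*2)*(x+a))+((6*2)*y)))+(y*((6*2)*((x+a)+y)))) -> ((9*((6*2)*((x+a)+y)))+(y*((6*2)*((x+a)+y))))
Apply DISTRIBUTE at LR (target: ((6*2)*((x+a)+y))): ((9*((6*2)*((x+a)+y)))+(y*((6*2)*((x+a)+y)))) -> ((9*(((6*2)*(x+a))+((6*2)*y)))+(y*((6*2)*((x+a)+y))))
Apply FACTOR at LR (target: (((6*2)*(x+a))+((6*2)*y))): ((9*(((6*2)*(x+a))+((6*2)*y)))+(y*((6*2)*((x+a)+y)))) -> ((9*((6*2)*((x+a)+y)))+(y*((6*2)*((x+a)+y))))
Apply DISTRIBUTE at LR (target: ((6*2)*((x+a)+y))): ((9*((6*2)*((x+a)+y)))+(y*((6*2)*((x+a)+y)))) -> ((9*(((6*2)*(x+a))+((6*2)*y)))+(y*((6*2)*((x+a)+y))))

Answer: ((9*(((6*2)*(x+a))+((6*2)*y)))+(y*((6*2)*((x+a)+y))))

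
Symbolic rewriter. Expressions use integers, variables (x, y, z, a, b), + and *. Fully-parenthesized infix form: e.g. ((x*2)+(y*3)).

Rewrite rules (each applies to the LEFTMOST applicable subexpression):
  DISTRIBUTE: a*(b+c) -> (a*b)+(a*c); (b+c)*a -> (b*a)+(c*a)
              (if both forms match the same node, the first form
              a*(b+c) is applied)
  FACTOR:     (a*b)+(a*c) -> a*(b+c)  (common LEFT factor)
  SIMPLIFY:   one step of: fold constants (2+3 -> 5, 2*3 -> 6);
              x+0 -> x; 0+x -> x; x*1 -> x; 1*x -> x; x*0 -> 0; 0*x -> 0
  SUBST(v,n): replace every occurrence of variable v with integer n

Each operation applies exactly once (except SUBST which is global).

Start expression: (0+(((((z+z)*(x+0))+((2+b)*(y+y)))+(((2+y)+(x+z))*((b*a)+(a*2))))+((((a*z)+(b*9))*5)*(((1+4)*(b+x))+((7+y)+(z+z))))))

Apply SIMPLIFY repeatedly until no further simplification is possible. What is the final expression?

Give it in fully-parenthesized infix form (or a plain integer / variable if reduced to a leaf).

Answer: (((((z+z)*x)+((2+b)*(y+y)))+(((2+y)+(x+z))*((b*a)+(a*2))))+((((a*z)+(b*9))*5)*((5*(b+x))+((7+y)+(z+z)))))

Derivation:
Start: (0+(((((z+z)*(x+0))+((2+b)*(y+y)))+(((2+y)+(x+z))*((b*a)+(a*2))))+((((a*z)+(b*9))*5)*(((1+4)*(b+x))+((7+y)+(z+z))))))
Step 1: at root: (0+(((((z+z)*(x+0))+((2+b)*(y+y)))+(((2+y)+(x+z))*((b*a)+(a*2))))+((((a*z)+(b*9))*5)*(((1+4)*(b+x))+((7+y)+(z+z)))))) -> (((((z+z)*(x+0))+((2+b)*(y+y)))+(((2+y)+(x+z))*((b*a)+(a*2))))+((((a*z)+(b*9))*5)*(((1+4)*(b+x))+((7+y)+(z+z))))); overall: (0+(((((z+z)*(x+0))+((2+b)*(y+y)))+(((2+y)+(x+z))*((b*a)+(a*2))))+((((a*z)+(b*9))*5)*(((1+4)*(b+x))+((7+y)+(z+z)))))) -> (((((z+z)*(x+0))+((2+b)*(y+y)))+(((2+y)+(x+z))*((b*a)+(a*2))))+((((a*z)+(b*9))*5)*(((1+4)*(b+x))+((7+y)+(z+z)))))
Step 2: at LLLR: (x+0) -> x; overall: (((((z+z)*(x+0))+((2+b)*(y+y)))+(((2+y)+(x+z))*((b*a)+(a*2))))+((((a*z)+(b*9))*5)*(((1+4)*(b+x))+((7+y)+(z+z))))) -> (((((z+z)*x)+((2+b)*(y+y)))+(((2+y)+(x+z))*((b*a)+(a*2))))+((((a*z)+(b*9))*5)*(((1+4)*(b+x))+((7+y)+(z+z)))))
Step 3: at RRLL: (1+4) -> 5; overall: (((((z+z)*x)+((2+b)*(y+y)))+(((2+y)+(x+z))*((b*a)+(a*2))))+((((a*z)+(b*9))*5)*(((1+4)*(b+x))+((7+y)+(z+z))))) -> (((((z+z)*x)+((2+b)*(y+y)))+(((2+y)+(x+z))*((b*a)+(a*2))))+((((a*z)+(b*9))*5)*((5*(b+x))+((7+y)+(z+z)))))
Fixed point: (((((z+z)*x)+((2+b)*(y+y)))+(((2+y)+(x+z))*((b*a)+(a*2))))+((((a*z)+(b*9))*5)*((5*(b+x))+((7+y)+(z+z)))))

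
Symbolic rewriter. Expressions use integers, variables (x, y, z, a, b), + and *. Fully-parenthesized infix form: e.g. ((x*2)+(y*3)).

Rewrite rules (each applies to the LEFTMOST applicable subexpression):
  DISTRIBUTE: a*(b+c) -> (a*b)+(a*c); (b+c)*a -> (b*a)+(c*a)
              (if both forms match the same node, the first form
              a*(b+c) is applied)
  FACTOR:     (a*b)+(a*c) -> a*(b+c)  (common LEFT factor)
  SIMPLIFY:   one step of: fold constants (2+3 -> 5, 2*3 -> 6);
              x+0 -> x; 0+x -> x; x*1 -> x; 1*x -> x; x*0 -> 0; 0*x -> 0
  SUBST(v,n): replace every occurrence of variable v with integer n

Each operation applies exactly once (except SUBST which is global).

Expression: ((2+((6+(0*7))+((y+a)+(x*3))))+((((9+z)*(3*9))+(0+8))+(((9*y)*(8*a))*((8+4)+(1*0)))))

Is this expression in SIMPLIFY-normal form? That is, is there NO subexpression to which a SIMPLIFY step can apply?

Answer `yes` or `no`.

Answer: no

Derivation:
Expression: ((2+((6+(0*7))+((y+a)+(x*3))))+((((9+z)*(3*9))+(0+8))+(((9*y)*(8*a))*((8+4)+(1*0)))))
Scanning for simplifiable subexpressions (pre-order)...
  at root: ((2+((6+(0*7))+((y+a)+(x*3))))+((((9+z)*(3*9))+(0+8))+(((9*y)*(8*a))*((8+4)+(1*0))))) (not simplifiable)
  at L: (2+((6+(0*7))+((y+a)+(x*3)))) (not simplifiable)
  at LR: ((6+(0*7))+((y+a)+(x*3))) (not simplifiable)
  at LRL: (6+(0*7)) (not simplifiable)
  at LRLR: (0*7) (SIMPLIFIABLE)
  at LRR: ((y+a)+(x*3)) (not simplifiable)
  at LRRL: (y+a) (not simplifiable)
  at LRRR: (x*3) (not simplifiable)
  at R: ((((9+z)*(3*9))+(0+8))+(((9*y)*(8*a))*((8+4)+(1*0)))) (not simplifiable)
  at RL: (((9+z)*(3*9))+(0+8)) (not simplifiable)
  at RLL: ((9+z)*(3*9)) (not simplifiable)
  at RLLL: (9+z) (not simplifiable)
  at RLLR: (3*9) (SIMPLIFIABLE)
  at RLR: (0+8) (SIMPLIFIABLE)
  at RR: (((9*y)*(8*a))*((8+4)+(1*0))) (not simplifiable)
  at RRL: ((9*y)*(8*a)) (not simplifiable)
  at RRLL: (9*y) (not simplifiable)
  at RRLR: (8*a) (not simplifiable)
  at RRR: ((8+4)+(1*0)) (not simplifiable)
  at RRRL: (8+4) (SIMPLIFIABLE)
  at RRRR: (1*0) (SIMPLIFIABLE)
Found simplifiable subexpr at path LRLR: (0*7)
One SIMPLIFY step would give: ((2+((6+0)+((y+a)+(x*3))))+((((9+z)*(3*9))+(0+8))+(((9*y)*(8*a))*((8+4)+(1*0)))))
-> NOT in normal form.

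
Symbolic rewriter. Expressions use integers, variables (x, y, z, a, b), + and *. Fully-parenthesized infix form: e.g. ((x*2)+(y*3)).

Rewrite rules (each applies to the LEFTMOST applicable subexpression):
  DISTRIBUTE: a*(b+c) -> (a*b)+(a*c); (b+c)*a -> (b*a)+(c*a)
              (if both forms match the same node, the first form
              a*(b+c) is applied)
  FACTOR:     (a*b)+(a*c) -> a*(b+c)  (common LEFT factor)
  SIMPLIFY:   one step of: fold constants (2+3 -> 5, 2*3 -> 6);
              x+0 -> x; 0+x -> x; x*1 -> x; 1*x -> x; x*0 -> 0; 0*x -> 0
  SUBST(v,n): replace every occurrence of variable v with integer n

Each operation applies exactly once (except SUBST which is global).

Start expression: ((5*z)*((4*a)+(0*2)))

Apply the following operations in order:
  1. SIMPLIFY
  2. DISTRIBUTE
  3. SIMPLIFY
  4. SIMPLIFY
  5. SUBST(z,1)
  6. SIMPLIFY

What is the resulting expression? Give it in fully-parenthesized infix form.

Answer: (5*(4*a))

Derivation:
Start: ((5*z)*((4*a)+(0*2)))
Apply SIMPLIFY at RR (target: (0*2)): ((5*z)*((4*a)+(0*2))) -> ((5*z)*((4*a)+0))
Apply DISTRIBUTE at root (target: ((5*z)*((4*a)+0))): ((5*z)*((4*a)+0)) -> (((5*z)*(4*a))+((5*z)*0))
Apply SIMPLIFY at R (target: ((5*z)*0)): (((5*z)*(4*a))+((5*z)*0)) -> (((5*z)*(4*a))+0)
Apply SIMPLIFY at root (target: (((5*z)*(4*a))+0)): (((5*z)*(4*a))+0) -> ((5*z)*(4*a))
Apply SUBST(z,1): ((5*z)*(4*a)) -> ((5*1)*(4*a))
Apply SIMPLIFY at L (target: (5*1)): ((5*1)*(4*a)) -> (5*(4*a))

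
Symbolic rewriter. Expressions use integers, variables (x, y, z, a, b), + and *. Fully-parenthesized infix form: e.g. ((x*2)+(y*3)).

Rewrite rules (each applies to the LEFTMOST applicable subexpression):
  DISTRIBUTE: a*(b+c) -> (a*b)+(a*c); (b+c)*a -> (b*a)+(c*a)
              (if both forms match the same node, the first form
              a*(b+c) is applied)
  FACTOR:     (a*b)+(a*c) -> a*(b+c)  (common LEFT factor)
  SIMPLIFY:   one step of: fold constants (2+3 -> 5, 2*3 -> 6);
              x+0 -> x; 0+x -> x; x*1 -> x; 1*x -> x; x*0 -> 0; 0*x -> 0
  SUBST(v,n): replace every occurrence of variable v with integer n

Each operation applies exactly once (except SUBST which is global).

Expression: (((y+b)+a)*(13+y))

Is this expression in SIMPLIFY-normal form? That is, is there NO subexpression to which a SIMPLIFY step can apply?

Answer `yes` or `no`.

Answer: yes

Derivation:
Expression: (((y+b)+a)*(13+y))
Scanning for simplifiable subexpressions (pre-order)...
  at root: (((y+b)+a)*(13+y)) (not simplifiable)
  at L: ((y+b)+a) (not simplifiable)
  at LL: (y+b) (not simplifiable)
  at R: (13+y) (not simplifiable)
Result: no simplifiable subexpression found -> normal form.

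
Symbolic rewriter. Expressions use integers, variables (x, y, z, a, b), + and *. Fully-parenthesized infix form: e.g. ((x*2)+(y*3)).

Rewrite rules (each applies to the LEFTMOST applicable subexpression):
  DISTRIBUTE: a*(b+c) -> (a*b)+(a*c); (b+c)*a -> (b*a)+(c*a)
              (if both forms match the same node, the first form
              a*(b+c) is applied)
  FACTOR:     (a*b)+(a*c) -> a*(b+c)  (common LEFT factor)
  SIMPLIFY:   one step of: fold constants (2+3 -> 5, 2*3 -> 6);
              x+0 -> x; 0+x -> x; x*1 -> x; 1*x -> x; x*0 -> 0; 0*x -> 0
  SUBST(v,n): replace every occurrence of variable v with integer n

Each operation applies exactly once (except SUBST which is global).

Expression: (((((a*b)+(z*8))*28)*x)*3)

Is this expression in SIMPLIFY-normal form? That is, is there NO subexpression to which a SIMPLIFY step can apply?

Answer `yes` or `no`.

Answer: yes

Derivation:
Expression: (((((a*b)+(z*8))*28)*x)*3)
Scanning for simplifiable subexpressions (pre-order)...
  at root: (((((a*b)+(z*8))*28)*x)*3) (not simplifiable)
  at L: ((((a*b)+(z*8))*28)*x) (not simplifiable)
  at LL: (((a*b)+(z*8))*28) (not simplifiable)
  at LLL: ((a*b)+(z*8)) (not simplifiable)
  at LLLL: (a*b) (not simplifiable)
  at LLLR: (z*8) (not simplifiable)
Result: no simplifiable subexpression found -> normal form.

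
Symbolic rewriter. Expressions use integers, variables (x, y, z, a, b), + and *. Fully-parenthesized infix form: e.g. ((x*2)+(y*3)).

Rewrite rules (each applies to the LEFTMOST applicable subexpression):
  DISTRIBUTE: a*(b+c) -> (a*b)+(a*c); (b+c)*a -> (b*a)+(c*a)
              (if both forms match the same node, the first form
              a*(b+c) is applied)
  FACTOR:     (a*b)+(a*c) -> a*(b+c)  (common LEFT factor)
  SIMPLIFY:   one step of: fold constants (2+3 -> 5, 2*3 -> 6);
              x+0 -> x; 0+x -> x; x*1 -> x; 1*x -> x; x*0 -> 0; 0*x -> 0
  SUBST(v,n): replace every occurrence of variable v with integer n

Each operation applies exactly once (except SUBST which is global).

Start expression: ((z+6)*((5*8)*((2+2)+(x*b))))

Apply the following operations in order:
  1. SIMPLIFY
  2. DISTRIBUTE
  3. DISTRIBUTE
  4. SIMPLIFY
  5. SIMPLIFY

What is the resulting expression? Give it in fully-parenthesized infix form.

Answer: ((z*(160+(40*(x*b))))+(6*(40*((2+2)+(x*b)))))

Derivation:
Start: ((z+6)*((5*8)*((2+2)+(x*b))))
Apply SIMPLIFY at RL (target: (5*8)): ((z+6)*((5*8)*((2+2)+(x*b)))) -> ((z+6)*(40*((2+2)+(x*b))))
Apply DISTRIBUTE at root (target: ((z+6)*(40*((2+2)+(x*b))))): ((z+6)*(40*((2+2)+(x*b)))) -> ((z*(40*((2+2)+(x*b))))+(6*(40*((2+2)+(x*b)))))
Apply DISTRIBUTE at LR (target: (40*((2+2)+(x*b)))): ((z*(40*((2+2)+(x*b))))+(6*(40*((2+2)+(x*b))))) -> ((z*((40*(2+2))+(40*(x*b))))+(6*(40*((2+2)+(x*b)))))
Apply SIMPLIFY at LRLR (target: (2+2)): ((z*((40*(2+2))+(40*(x*b))))+(6*(40*((2+2)+(x*b))))) -> ((z*((40*4)+(40*(x*b))))+(6*(40*((2+2)+(x*b)))))
Apply SIMPLIFY at LRL (target: (40*4)): ((z*((40*4)+(40*(x*b))))+(6*(40*((2+2)+(x*b))))) -> ((z*(160+(40*(x*b))))+(6*(40*((2+2)+(x*b)))))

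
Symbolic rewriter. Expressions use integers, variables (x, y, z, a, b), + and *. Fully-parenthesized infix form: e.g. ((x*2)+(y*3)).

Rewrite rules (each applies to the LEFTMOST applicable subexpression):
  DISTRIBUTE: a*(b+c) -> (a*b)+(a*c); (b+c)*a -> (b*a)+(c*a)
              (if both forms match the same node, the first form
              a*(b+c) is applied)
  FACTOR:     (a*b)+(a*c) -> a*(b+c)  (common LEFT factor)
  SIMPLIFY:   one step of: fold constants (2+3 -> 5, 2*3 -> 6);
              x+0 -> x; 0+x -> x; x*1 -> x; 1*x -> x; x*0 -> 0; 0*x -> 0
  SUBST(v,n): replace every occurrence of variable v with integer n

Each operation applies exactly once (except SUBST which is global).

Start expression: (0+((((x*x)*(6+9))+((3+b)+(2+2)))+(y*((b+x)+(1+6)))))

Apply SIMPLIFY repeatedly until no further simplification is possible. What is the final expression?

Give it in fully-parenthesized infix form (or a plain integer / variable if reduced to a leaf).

Answer: ((((x*x)*15)+((3+b)+4))+(y*((b+x)+7)))

Derivation:
Start: (0+((((x*x)*(6+9))+((3+b)+(2+2)))+(y*((b+x)+(1+6)))))
Step 1: at root: (0+((((x*x)*(6+9))+((3+b)+(2+2)))+(y*((b+x)+(1+6))))) -> ((((x*x)*(6+9))+((3+b)+(2+2)))+(y*((b+x)+(1+6)))); overall: (0+((((x*x)*(6+9))+((3+b)+(2+2)))+(y*((b+x)+(1+6))))) -> ((((x*x)*(6+9))+((3+b)+(2+2)))+(y*((b+x)+(1+6))))
Step 2: at LLR: (6+9) -> 15; overall: ((((x*x)*(6+9))+((3+b)+(2+2)))+(y*((b+x)+(1+6)))) -> ((((x*x)*15)+((3+b)+(2+2)))+(y*((b+x)+(1+6))))
Step 3: at LRR: (2+2) -> 4; overall: ((((x*x)*15)+((3+b)+(2+2)))+(y*((b+x)+(1+6)))) -> ((((x*x)*15)+((3+b)+4))+(y*((b+x)+(1+6))))
Step 4: at RRR: (1+6) -> 7; overall: ((((x*x)*15)+((3+b)+4))+(y*((b+x)+(1+6)))) -> ((((x*x)*15)+((3+b)+4))+(y*((b+x)+7)))
Fixed point: ((((x*x)*15)+((3+b)+4))+(y*((b+x)+7)))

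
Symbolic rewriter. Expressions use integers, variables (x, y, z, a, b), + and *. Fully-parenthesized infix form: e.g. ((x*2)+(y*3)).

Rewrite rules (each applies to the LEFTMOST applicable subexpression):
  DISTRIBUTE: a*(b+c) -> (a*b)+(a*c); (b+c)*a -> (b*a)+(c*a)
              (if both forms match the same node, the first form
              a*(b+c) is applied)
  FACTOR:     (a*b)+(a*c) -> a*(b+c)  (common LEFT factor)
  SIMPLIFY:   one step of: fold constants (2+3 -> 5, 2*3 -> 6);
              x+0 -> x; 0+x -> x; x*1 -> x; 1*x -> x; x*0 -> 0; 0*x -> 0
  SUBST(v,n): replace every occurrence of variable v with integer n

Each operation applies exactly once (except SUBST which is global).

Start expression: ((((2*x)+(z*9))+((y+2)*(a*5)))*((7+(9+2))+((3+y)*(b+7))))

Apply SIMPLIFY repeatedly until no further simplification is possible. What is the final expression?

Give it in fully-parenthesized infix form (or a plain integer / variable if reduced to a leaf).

Answer: ((((2*x)+(z*9))+((y+2)*(a*5)))*(18+((3+y)*(b+7))))

Derivation:
Start: ((((2*x)+(z*9))+((y+2)*(a*5)))*((7+(9+2))+((3+y)*(b+7))))
Step 1: at RLR: (9+2) -> 11; overall: ((((2*x)+(z*9))+((y+2)*(a*5)))*((7+(9+2))+((3+y)*(b+7)))) -> ((((2*x)+(z*9))+((y+2)*(a*5)))*((7+11)+((3+y)*(b+7))))
Step 2: at RL: (7+11) -> 18; overall: ((((2*x)+(z*9))+((y+2)*(a*5)))*((7+11)+((3+y)*(b+7)))) -> ((((2*x)+(z*9))+((y+2)*(a*5)))*(18+((3+y)*(b+7))))
Fixed point: ((((2*x)+(z*9))+((y+2)*(a*5)))*(18+((3+y)*(b+7))))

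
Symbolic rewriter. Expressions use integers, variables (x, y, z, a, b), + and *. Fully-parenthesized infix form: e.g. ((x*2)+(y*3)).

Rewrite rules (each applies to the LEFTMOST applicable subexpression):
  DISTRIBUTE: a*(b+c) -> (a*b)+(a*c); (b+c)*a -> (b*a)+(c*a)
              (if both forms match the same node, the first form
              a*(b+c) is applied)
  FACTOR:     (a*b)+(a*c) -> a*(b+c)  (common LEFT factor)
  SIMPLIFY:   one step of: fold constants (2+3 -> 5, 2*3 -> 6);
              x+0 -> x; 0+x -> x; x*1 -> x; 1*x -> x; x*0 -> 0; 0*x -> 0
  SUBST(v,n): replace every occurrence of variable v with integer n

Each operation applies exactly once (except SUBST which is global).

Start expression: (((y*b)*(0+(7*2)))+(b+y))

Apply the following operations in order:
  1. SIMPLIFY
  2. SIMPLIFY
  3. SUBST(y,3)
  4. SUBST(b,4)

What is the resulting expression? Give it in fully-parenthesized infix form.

Start: (((y*b)*(0+(7*2)))+(b+y))
Apply SIMPLIFY at LR (target: (0+(7*2))): (((y*b)*(0+(7*2)))+(b+y)) -> (((y*b)*(7*2))+(b+y))
Apply SIMPLIFY at LR (target: (7*2)): (((y*b)*(7*2))+(b+y)) -> (((y*b)*14)+(b+y))
Apply SUBST(y,3): (((y*b)*14)+(b+y)) -> (((3*b)*14)+(b+3))
Apply SUBST(b,4): (((3*b)*14)+(b+3)) -> (((3*4)*14)+(4+3))

Answer: (((3*4)*14)+(4+3))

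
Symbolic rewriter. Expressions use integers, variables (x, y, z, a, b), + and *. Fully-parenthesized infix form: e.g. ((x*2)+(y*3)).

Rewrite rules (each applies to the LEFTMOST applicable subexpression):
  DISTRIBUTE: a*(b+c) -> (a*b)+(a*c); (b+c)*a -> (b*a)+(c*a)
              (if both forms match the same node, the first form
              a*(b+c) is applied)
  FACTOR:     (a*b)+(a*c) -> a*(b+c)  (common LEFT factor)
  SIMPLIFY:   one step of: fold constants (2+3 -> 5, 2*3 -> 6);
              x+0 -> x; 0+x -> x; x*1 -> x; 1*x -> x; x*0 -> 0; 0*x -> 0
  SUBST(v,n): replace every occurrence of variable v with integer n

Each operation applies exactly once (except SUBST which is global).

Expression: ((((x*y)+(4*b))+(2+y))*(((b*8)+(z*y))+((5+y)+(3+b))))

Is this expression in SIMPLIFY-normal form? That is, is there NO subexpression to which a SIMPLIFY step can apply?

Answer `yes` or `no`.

Expression: ((((x*y)+(4*b))+(2+y))*(((b*8)+(z*y))+((5+y)+(3+b))))
Scanning for simplifiable subexpressions (pre-order)...
  at root: ((((x*y)+(4*b))+(2+y))*(((b*8)+(z*y))+((5+y)+(3+b)))) (not simplifiable)
  at L: (((x*y)+(4*b))+(2+y)) (not simplifiable)
  at LL: ((x*y)+(4*b)) (not simplifiable)
  at LLL: (x*y) (not simplifiable)
  at LLR: (4*b) (not simplifiable)
  at LR: (2+y) (not simplifiable)
  at R: (((b*8)+(z*y))+((5+y)+(3+b))) (not simplifiable)
  at RL: ((b*8)+(z*y)) (not simplifiable)
  at RLL: (b*8) (not simplifiable)
  at RLR: (z*y) (not simplifiable)
  at RR: ((5+y)+(3+b)) (not simplifiable)
  at RRL: (5+y) (not simplifiable)
  at RRR: (3+b) (not simplifiable)
Result: no simplifiable subexpression found -> normal form.

Answer: yes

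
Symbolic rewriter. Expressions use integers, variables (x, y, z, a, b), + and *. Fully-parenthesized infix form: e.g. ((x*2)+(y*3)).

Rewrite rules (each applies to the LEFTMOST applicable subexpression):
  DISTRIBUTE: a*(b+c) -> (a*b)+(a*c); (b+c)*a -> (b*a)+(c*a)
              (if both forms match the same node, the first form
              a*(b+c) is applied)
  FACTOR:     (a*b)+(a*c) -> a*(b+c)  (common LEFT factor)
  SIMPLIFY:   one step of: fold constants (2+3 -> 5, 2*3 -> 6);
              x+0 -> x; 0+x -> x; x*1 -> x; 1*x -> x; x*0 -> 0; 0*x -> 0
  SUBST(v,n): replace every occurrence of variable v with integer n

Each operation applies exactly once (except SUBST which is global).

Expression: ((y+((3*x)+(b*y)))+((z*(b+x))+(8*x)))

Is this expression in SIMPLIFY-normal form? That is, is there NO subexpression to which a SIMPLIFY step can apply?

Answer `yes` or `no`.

Expression: ((y+((3*x)+(b*y)))+((z*(b+x))+(8*x)))
Scanning for simplifiable subexpressions (pre-order)...
  at root: ((y+((3*x)+(b*y)))+((z*(b+x))+(8*x))) (not simplifiable)
  at L: (y+((3*x)+(b*y))) (not simplifiable)
  at LR: ((3*x)+(b*y)) (not simplifiable)
  at LRL: (3*x) (not simplifiable)
  at LRR: (b*y) (not simplifiable)
  at R: ((z*(b+x))+(8*x)) (not simplifiable)
  at RL: (z*(b+x)) (not simplifiable)
  at RLR: (b+x) (not simplifiable)
  at RR: (8*x) (not simplifiable)
Result: no simplifiable subexpression found -> normal form.

Answer: yes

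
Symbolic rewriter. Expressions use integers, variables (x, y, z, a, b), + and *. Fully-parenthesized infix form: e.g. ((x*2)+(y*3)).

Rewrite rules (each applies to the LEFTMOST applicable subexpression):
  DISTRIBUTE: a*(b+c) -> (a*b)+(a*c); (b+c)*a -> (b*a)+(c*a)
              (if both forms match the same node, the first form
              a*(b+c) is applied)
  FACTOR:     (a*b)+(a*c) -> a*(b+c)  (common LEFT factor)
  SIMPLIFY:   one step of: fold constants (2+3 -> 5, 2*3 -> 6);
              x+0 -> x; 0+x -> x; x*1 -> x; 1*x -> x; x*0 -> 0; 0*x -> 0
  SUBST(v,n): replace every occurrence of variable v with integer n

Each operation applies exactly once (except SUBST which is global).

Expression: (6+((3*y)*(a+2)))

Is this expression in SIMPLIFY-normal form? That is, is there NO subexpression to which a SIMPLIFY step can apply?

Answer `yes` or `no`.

Expression: (6+((3*y)*(a+2)))
Scanning for simplifiable subexpressions (pre-order)...
  at root: (6+((3*y)*(a+2))) (not simplifiable)
  at R: ((3*y)*(a+2)) (not simplifiable)
  at RL: (3*y) (not simplifiable)
  at RR: (a+2) (not simplifiable)
Result: no simplifiable subexpression found -> normal form.

Answer: yes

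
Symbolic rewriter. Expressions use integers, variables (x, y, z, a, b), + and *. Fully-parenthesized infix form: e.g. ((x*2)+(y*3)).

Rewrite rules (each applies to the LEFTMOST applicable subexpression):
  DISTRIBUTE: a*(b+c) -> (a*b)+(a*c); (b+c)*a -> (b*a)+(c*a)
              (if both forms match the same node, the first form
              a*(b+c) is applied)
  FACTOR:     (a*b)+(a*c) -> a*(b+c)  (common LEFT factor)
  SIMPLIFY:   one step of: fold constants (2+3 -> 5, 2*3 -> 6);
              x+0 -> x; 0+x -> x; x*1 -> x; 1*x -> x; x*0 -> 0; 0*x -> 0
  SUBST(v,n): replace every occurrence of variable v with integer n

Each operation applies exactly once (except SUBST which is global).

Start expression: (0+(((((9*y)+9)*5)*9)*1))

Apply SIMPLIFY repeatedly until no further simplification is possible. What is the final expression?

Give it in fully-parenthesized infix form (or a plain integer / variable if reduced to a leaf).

Answer: ((((9*y)+9)*5)*9)

Derivation:
Start: (0+(((((9*y)+9)*5)*9)*1))
Step 1: at root: (0+(((((9*y)+9)*5)*9)*1)) -> (((((9*y)+9)*5)*9)*1); overall: (0+(((((9*y)+9)*5)*9)*1)) -> (((((9*y)+9)*5)*9)*1)
Step 2: at root: (((((9*y)+9)*5)*9)*1) -> ((((9*y)+9)*5)*9); overall: (((((9*y)+9)*5)*9)*1) -> ((((9*y)+9)*5)*9)
Fixed point: ((((9*y)+9)*5)*9)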